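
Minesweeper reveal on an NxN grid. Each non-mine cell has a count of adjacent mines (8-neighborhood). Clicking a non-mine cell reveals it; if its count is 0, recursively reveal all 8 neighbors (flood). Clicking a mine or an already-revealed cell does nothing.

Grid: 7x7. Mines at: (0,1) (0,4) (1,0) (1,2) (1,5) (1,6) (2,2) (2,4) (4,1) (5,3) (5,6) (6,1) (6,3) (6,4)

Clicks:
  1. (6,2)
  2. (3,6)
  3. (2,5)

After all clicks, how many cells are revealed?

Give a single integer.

Click 1 (6,2) count=3: revealed 1 new [(6,2)] -> total=1
Click 2 (3,6) count=0: revealed 6 new [(2,5) (2,6) (3,5) (3,6) (4,5) (4,6)] -> total=7
Click 3 (2,5) count=3: revealed 0 new [(none)] -> total=7

Answer: 7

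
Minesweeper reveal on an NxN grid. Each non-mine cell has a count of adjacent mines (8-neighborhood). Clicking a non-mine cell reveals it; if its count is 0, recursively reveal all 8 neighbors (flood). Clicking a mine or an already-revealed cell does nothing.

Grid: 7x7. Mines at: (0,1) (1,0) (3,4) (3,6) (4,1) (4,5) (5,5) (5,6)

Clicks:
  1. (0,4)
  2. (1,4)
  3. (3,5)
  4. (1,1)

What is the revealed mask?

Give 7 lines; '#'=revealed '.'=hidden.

Answer: ..#####
.######
.######
.###.#.
.......
.......
.......

Derivation:
Click 1 (0,4) count=0: revealed 20 new [(0,2) (0,3) (0,4) (0,5) (0,6) (1,1) (1,2) (1,3) (1,4) (1,5) (1,6) (2,1) (2,2) (2,3) (2,4) (2,5) (2,6) (3,1) (3,2) (3,3)] -> total=20
Click 2 (1,4) count=0: revealed 0 new [(none)] -> total=20
Click 3 (3,5) count=3: revealed 1 new [(3,5)] -> total=21
Click 4 (1,1) count=2: revealed 0 new [(none)] -> total=21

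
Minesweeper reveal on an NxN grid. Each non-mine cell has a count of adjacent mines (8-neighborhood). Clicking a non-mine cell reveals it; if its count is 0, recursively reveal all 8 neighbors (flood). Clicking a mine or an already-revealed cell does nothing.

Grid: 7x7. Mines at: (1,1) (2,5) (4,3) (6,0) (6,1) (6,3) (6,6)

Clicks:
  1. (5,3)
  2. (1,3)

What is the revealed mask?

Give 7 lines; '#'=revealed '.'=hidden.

Answer: ..#####
..#####
..###..
..###..
.......
...#...
.......

Derivation:
Click 1 (5,3) count=2: revealed 1 new [(5,3)] -> total=1
Click 2 (1,3) count=0: revealed 16 new [(0,2) (0,3) (0,4) (0,5) (0,6) (1,2) (1,3) (1,4) (1,5) (1,6) (2,2) (2,3) (2,4) (3,2) (3,3) (3,4)] -> total=17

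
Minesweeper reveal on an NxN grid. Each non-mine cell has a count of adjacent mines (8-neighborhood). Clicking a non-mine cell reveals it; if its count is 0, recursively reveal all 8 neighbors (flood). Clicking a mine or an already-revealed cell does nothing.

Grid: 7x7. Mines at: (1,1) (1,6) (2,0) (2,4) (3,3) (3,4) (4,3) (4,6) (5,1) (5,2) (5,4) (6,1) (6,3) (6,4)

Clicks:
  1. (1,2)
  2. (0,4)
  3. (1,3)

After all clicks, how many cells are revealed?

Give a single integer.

Click 1 (1,2) count=1: revealed 1 new [(1,2)] -> total=1
Click 2 (0,4) count=0: revealed 7 new [(0,2) (0,3) (0,4) (0,5) (1,3) (1,4) (1,5)] -> total=8
Click 3 (1,3) count=1: revealed 0 new [(none)] -> total=8

Answer: 8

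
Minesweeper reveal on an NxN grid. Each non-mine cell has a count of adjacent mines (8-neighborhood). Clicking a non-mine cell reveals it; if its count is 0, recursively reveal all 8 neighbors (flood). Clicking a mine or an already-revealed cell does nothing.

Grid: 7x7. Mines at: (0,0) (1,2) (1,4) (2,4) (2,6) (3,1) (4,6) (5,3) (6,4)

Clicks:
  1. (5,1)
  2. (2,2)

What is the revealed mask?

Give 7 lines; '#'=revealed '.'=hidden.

Click 1 (5,1) count=0: revealed 9 new [(4,0) (4,1) (4,2) (5,0) (5,1) (5,2) (6,0) (6,1) (6,2)] -> total=9
Click 2 (2,2) count=2: revealed 1 new [(2,2)] -> total=10

Answer: .......
.......
..#....
.......
###....
###....
###....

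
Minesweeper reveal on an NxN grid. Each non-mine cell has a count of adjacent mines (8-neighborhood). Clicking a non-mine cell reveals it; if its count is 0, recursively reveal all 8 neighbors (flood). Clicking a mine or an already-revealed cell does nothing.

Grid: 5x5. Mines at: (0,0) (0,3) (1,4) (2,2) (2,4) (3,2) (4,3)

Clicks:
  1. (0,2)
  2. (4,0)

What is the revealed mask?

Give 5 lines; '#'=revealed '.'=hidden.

Click 1 (0,2) count=1: revealed 1 new [(0,2)] -> total=1
Click 2 (4,0) count=0: revealed 8 new [(1,0) (1,1) (2,0) (2,1) (3,0) (3,1) (4,0) (4,1)] -> total=9

Answer: ..#..
##...
##...
##...
##...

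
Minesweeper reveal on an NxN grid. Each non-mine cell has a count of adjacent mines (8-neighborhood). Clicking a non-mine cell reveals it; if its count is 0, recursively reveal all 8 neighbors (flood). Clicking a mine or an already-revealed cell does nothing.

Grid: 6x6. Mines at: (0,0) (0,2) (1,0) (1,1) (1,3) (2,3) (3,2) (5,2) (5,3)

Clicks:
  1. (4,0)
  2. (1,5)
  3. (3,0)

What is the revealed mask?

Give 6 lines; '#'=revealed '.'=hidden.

Click 1 (4,0) count=0: revealed 8 new [(2,0) (2,1) (3,0) (3,1) (4,0) (4,1) (5,0) (5,1)] -> total=8
Click 2 (1,5) count=0: revealed 12 new [(0,4) (0,5) (1,4) (1,5) (2,4) (2,5) (3,4) (3,5) (4,4) (4,5) (5,4) (5,5)] -> total=20
Click 3 (3,0) count=0: revealed 0 new [(none)] -> total=20

Answer: ....##
....##
##..##
##..##
##..##
##..##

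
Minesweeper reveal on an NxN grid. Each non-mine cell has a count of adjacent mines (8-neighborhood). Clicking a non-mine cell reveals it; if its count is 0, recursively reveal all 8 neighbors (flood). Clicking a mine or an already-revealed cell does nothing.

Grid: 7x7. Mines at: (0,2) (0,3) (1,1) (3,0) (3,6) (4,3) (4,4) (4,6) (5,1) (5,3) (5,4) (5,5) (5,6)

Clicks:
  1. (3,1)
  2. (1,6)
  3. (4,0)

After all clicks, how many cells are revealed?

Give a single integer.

Answer: 19

Derivation:
Click 1 (3,1) count=1: revealed 1 new [(3,1)] -> total=1
Click 2 (1,6) count=0: revealed 17 new [(0,4) (0,5) (0,6) (1,2) (1,3) (1,4) (1,5) (1,6) (2,2) (2,3) (2,4) (2,5) (2,6) (3,2) (3,3) (3,4) (3,5)] -> total=18
Click 3 (4,0) count=2: revealed 1 new [(4,0)] -> total=19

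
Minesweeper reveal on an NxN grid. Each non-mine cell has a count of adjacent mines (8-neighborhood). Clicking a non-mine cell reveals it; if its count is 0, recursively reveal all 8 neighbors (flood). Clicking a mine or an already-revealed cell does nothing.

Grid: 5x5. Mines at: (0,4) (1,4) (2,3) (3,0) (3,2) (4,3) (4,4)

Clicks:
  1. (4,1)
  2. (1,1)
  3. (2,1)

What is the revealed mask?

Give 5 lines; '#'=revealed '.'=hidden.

Click 1 (4,1) count=2: revealed 1 new [(4,1)] -> total=1
Click 2 (1,1) count=0: revealed 11 new [(0,0) (0,1) (0,2) (0,3) (1,0) (1,1) (1,2) (1,3) (2,0) (2,1) (2,2)] -> total=12
Click 3 (2,1) count=2: revealed 0 new [(none)] -> total=12

Answer: ####.
####.
###..
.....
.#...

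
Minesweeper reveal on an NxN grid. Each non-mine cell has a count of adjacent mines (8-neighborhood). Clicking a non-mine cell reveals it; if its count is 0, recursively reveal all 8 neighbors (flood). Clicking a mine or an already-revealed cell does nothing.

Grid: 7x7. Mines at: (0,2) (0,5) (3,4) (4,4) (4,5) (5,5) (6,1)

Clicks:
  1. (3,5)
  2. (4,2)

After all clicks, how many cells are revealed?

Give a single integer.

Answer: 23

Derivation:
Click 1 (3,5) count=3: revealed 1 new [(3,5)] -> total=1
Click 2 (4,2) count=0: revealed 22 new [(0,0) (0,1) (1,0) (1,1) (1,2) (1,3) (2,0) (2,1) (2,2) (2,3) (3,0) (3,1) (3,2) (3,3) (4,0) (4,1) (4,2) (4,3) (5,0) (5,1) (5,2) (5,3)] -> total=23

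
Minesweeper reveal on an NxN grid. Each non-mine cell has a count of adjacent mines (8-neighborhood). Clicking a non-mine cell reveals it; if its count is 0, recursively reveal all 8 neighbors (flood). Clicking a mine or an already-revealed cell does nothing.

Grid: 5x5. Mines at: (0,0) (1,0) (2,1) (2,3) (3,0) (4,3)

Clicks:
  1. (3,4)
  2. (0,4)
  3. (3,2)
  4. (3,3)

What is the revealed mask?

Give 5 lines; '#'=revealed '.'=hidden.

Answer: .####
.####
.....
..###
.....

Derivation:
Click 1 (3,4) count=2: revealed 1 new [(3,4)] -> total=1
Click 2 (0,4) count=0: revealed 8 new [(0,1) (0,2) (0,3) (0,4) (1,1) (1,2) (1,3) (1,4)] -> total=9
Click 3 (3,2) count=3: revealed 1 new [(3,2)] -> total=10
Click 4 (3,3) count=2: revealed 1 new [(3,3)] -> total=11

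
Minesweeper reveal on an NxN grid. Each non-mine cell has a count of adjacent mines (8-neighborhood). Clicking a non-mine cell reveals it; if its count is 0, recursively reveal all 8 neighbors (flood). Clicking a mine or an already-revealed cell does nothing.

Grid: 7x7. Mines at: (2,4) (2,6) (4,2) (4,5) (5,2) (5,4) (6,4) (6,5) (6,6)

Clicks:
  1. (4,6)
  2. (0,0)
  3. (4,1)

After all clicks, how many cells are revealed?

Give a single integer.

Click 1 (4,6) count=1: revealed 1 new [(4,6)] -> total=1
Click 2 (0,0) count=0: revealed 28 new [(0,0) (0,1) (0,2) (0,3) (0,4) (0,5) (0,6) (1,0) (1,1) (1,2) (1,3) (1,4) (1,5) (1,6) (2,0) (2,1) (2,2) (2,3) (3,0) (3,1) (3,2) (3,3) (4,0) (4,1) (5,0) (5,1) (6,0) (6,1)] -> total=29
Click 3 (4,1) count=2: revealed 0 new [(none)] -> total=29

Answer: 29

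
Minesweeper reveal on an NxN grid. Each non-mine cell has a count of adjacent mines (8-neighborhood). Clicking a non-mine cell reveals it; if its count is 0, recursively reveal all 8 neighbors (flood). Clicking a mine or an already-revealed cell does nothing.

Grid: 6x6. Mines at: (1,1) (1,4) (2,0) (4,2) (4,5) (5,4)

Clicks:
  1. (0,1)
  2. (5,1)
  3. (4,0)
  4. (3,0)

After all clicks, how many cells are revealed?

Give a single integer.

Answer: 7

Derivation:
Click 1 (0,1) count=1: revealed 1 new [(0,1)] -> total=1
Click 2 (5,1) count=1: revealed 1 new [(5,1)] -> total=2
Click 3 (4,0) count=0: revealed 5 new [(3,0) (3,1) (4,0) (4,1) (5,0)] -> total=7
Click 4 (3,0) count=1: revealed 0 new [(none)] -> total=7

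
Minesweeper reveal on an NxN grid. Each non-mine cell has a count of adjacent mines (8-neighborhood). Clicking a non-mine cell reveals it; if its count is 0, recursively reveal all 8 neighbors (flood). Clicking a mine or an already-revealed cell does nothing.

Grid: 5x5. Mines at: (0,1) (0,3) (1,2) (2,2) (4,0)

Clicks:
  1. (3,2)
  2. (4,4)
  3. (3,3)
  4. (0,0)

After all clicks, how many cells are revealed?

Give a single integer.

Answer: 13

Derivation:
Click 1 (3,2) count=1: revealed 1 new [(3,2)] -> total=1
Click 2 (4,4) count=0: revealed 11 new [(1,3) (1,4) (2,3) (2,4) (3,1) (3,3) (3,4) (4,1) (4,2) (4,3) (4,4)] -> total=12
Click 3 (3,3) count=1: revealed 0 new [(none)] -> total=12
Click 4 (0,0) count=1: revealed 1 new [(0,0)] -> total=13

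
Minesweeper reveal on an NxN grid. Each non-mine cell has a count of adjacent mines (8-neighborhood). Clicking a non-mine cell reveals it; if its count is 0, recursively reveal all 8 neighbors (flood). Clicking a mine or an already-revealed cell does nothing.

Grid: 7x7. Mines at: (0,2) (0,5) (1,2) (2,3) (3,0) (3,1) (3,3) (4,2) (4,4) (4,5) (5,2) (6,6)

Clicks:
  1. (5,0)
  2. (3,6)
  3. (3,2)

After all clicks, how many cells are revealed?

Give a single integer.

Answer: 8

Derivation:
Click 1 (5,0) count=0: revealed 6 new [(4,0) (4,1) (5,0) (5,1) (6,0) (6,1)] -> total=6
Click 2 (3,6) count=1: revealed 1 new [(3,6)] -> total=7
Click 3 (3,2) count=4: revealed 1 new [(3,2)] -> total=8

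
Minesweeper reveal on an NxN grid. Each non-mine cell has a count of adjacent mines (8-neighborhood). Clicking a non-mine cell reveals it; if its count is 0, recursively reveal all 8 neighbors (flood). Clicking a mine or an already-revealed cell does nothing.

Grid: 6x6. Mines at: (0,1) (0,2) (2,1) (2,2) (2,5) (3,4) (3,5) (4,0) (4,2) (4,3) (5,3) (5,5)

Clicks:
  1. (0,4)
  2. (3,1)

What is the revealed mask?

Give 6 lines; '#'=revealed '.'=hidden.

Answer: ...###
...###
......
.#....
......
......

Derivation:
Click 1 (0,4) count=0: revealed 6 new [(0,3) (0,4) (0,5) (1,3) (1,4) (1,5)] -> total=6
Click 2 (3,1) count=4: revealed 1 new [(3,1)] -> total=7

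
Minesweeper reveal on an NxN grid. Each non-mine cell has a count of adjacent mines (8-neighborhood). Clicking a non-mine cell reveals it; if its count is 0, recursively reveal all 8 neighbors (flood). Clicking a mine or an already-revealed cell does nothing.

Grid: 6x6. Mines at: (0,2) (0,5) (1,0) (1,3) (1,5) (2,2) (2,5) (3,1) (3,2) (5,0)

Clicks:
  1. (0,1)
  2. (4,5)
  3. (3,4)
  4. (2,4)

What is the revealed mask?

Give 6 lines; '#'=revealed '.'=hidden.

Answer: .#....
......
....#.
...###
.#####
.#####

Derivation:
Click 1 (0,1) count=2: revealed 1 new [(0,1)] -> total=1
Click 2 (4,5) count=0: revealed 13 new [(3,3) (3,4) (3,5) (4,1) (4,2) (4,3) (4,4) (4,5) (5,1) (5,2) (5,3) (5,4) (5,5)] -> total=14
Click 3 (3,4) count=1: revealed 0 new [(none)] -> total=14
Click 4 (2,4) count=3: revealed 1 new [(2,4)] -> total=15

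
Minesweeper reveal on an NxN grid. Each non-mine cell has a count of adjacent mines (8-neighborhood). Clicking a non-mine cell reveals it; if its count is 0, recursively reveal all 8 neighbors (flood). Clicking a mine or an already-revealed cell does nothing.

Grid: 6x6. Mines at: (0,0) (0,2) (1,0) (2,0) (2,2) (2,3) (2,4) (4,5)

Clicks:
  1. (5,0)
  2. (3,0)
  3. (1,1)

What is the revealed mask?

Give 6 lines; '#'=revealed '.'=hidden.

Answer: ......
.#....
......
#####.
#####.
#####.

Derivation:
Click 1 (5,0) count=0: revealed 15 new [(3,0) (3,1) (3,2) (3,3) (3,4) (4,0) (4,1) (4,2) (4,3) (4,4) (5,0) (5,1) (5,2) (5,3) (5,4)] -> total=15
Click 2 (3,0) count=1: revealed 0 new [(none)] -> total=15
Click 3 (1,1) count=5: revealed 1 new [(1,1)] -> total=16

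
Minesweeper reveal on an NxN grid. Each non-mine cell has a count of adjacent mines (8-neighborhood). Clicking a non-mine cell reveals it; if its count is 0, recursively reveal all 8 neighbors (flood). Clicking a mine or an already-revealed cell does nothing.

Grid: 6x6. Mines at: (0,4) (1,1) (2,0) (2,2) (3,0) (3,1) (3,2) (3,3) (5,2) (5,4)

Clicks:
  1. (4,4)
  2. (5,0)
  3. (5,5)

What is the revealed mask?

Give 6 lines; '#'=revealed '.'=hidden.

Click 1 (4,4) count=2: revealed 1 new [(4,4)] -> total=1
Click 2 (5,0) count=0: revealed 4 new [(4,0) (4,1) (5,0) (5,1)] -> total=5
Click 3 (5,5) count=1: revealed 1 new [(5,5)] -> total=6

Answer: ......
......
......
......
##..#.
##...#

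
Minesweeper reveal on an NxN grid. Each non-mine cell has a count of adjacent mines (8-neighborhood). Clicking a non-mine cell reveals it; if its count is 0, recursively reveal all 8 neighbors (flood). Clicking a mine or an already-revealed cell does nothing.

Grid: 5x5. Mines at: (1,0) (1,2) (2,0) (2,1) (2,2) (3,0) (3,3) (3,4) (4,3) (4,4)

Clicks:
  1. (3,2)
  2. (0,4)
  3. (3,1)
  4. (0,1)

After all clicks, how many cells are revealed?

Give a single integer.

Click 1 (3,2) count=4: revealed 1 new [(3,2)] -> total=1
Click 2 (0,4) count=0: revealed 6 new [(0,3) (0,4) (1,3) (1,4) (2,3) (2,4)] -> total=7
Click 3 (3,1) count=4: revealed 1 new [(3,1)] -> total=8
Click 4 (0,1) count=2: revealed 1 new [(0,1)] -> total=9

Answer: 9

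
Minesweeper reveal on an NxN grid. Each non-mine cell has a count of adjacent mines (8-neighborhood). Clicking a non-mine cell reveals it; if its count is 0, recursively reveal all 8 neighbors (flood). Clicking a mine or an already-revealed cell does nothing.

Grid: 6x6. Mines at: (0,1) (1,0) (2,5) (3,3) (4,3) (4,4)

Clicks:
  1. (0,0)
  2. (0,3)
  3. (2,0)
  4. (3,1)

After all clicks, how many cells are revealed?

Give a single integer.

Answer: 23

Derivation:
Click 1 (0,0) count=2: revealed 1 new [(0,0)] -> total=1
Click 2 (0,3) count=0: revealed 11 new [(0,2) (0,3) (0,4) (0,5) (1,2) (1,3) (1,4) (1,5) (2,2) (2,3) (2,4)] -> total=12
Click 3 (2,0) count=1: revealed 1 new [(2,0)] -> total=13
Click 4 (3,1) count=0: revealed 10 new [(2,1) (3,0) (3,1) (3,2) (4,0) (4,1) (4,2) (5,0) (5,1) (5,2)] -> total=23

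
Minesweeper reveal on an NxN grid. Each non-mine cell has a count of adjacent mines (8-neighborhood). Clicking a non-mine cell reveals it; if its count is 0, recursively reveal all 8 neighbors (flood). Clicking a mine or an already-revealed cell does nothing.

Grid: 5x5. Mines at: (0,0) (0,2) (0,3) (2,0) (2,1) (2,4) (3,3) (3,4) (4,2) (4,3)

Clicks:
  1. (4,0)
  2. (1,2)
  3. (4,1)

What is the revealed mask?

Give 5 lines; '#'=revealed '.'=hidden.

Answer: .....
..#..
.....
##...
##...

Derivation:
Click 1 (4,0) count=0: revealed 4 new [(3,0) (3,1) (4,0) (4,1)] -> total=4
Click 2 (1,2) count=3: revealed 1 new [(1,2)] -> total=5
Click 3 (4,1) count=1: revealed 0 new [(none)] -> total=5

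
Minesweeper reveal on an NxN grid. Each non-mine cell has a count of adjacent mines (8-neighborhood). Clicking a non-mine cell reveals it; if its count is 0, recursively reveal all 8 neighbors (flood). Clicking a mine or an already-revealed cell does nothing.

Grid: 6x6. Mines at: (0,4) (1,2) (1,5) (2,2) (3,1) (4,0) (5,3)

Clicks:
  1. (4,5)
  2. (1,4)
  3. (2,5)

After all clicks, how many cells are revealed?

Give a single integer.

Click 1 (4,5) count=0: revealed 11 new [(2,3) (2,4) (2,5) (3,3) (3,4) (3,5) (4,3) (4,4) (4,5) (5,4) (5,5)] -> total=11
Click 2 (1,4) count=2: revealed 1 new [(1,4)] -> total=12
Click 3 (2,5) count=1: revealed 0 new [(none)] -> total=12

Answer: 12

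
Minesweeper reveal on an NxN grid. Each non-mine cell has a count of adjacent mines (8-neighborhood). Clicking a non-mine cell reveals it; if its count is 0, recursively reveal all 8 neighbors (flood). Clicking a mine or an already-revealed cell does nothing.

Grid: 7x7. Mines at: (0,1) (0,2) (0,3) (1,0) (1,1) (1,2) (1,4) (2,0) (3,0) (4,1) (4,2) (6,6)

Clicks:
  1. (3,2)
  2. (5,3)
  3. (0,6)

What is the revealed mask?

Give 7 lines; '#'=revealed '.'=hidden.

Click 1 (3,2) count=2: revealed 1 new [(3,2)] -> total=1
Click 2 (5,3) count=1: revealed 1 new [(5,3)] -> total=2
Click 3 (0,6) count=0: revealed 28 new [(0,5) (0,6) (1,5) (1,6) (2,3) (2,4) (2,5) (2,6) (3,3) (3,4) (3,5) (3,6) (4,3) (4,4) (4,5) (4,6) (5,0) (5,1) (5,2) (5,4) (5,5) (5,6) (6,0) (6,1) (6,2) (6,3) (6,4) (6,5)] -> total=30

Answer: .....##
.....##
...####
..#####
...####
#######
######.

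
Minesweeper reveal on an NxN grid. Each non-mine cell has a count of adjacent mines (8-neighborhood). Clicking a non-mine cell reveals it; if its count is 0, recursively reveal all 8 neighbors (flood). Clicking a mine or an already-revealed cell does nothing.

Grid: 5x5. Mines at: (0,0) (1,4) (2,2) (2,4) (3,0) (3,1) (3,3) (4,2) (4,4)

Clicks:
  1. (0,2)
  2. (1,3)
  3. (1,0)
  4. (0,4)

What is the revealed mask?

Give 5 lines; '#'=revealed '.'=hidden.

Answer: .####
####.
.....
.....
.....

Derivation:
Click 1 (0,2) count=0: revealed 6 new [(0,1) (0,2) (0,3) (1,1) (1,2) (1,3)] -> total=6
Click 2 (1,3) count=3: revealed 0 new [(none)] -> total=6
Click 3 (1,0) count=1: revealed 1 new [(1,0)] -> total=7
Click 4 (0,4) count=1: revealed 1 new [(0,4)] -> total=8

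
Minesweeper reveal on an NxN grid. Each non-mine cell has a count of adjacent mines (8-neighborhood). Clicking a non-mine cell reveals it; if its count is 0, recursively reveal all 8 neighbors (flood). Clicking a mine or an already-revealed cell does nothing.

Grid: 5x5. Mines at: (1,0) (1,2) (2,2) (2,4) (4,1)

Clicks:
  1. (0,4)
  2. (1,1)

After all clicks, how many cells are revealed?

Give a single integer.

Answer: 5

Derivation:
Click 1 (0,4) count=0: revealed 4 new [(0,3) (0,4) (1,3) (1,4)] -> total=4
Click 2 (1,1) count=3: revealed 1 new [(1,1)] -> total=5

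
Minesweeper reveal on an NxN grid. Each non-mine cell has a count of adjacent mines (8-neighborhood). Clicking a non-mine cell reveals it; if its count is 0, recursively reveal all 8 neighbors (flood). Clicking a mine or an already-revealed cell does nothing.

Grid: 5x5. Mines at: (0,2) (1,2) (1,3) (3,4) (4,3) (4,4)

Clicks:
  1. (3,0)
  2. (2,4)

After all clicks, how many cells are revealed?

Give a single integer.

Answer: 14

Derivation:
Click 1 (3,0) count=0: revealed 13 new [(0,0) (0,1) (1,0) (1,1) (2,0) (2,1) (2,2) (3,0) (3,1) (3,2) (4,0) (4,1) (4,2)] -> total=13
Click 2 (2,4) count=2: revealed 1 new [(2,4)] -> total=14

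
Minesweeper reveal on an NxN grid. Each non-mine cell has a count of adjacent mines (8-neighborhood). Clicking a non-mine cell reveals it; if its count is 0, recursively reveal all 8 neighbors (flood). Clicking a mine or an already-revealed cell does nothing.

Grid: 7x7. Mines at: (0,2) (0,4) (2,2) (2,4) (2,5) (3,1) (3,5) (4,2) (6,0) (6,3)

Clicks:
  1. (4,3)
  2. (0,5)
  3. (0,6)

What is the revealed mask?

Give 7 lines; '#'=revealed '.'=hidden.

Answer: .....##
.....##
.......
.......
...#...
.......
.......

Derivation:
Click 1 (4,3) count=1: revealed 1 new [(4,3)] -> total=1
Click 2 (0,5) count=1: revealed 1 new [(0,5)] -> total=2
Click 3 (0,6) count=0: revealed 3 new [(0,6) (1,5) (1,6)] -> total=5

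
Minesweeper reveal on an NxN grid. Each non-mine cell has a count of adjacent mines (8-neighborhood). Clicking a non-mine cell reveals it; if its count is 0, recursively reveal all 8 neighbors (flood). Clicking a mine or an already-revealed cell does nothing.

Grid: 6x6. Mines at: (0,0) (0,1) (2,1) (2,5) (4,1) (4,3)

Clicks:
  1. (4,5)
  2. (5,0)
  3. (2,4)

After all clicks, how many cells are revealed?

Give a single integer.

Click 1 (4,5) count=0: revealed 6 new [(3,4) (3,5) (4,4) (4,5) (5,4) (5,5)] -> total=6
Click 2 (5,0) count=1: revealed 1 new [(5,0)] -> total=7
Click 3 (2,4) count=1: revealed 1 new [(2,4)] -> total=8

Answer: 8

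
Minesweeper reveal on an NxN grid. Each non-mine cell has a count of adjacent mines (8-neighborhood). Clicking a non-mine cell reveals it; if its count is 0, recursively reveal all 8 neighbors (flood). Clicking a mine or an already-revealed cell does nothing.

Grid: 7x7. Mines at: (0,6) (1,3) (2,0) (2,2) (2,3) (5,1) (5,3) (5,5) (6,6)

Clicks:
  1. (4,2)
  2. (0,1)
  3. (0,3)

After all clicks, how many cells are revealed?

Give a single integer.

Answer: 8

Derivation:
Click 1 (4,2) count=2: revealed 1 new [(4,2)] -> total=1
Click 2 (0,1) count=0: revealed 6 new [(0,0) (0,1) (0,2) (1,0) (1,1) (1,2)] -> total=7
Click 3 (0,3) count=1: revealed 1 new [(0,3)] -> total=8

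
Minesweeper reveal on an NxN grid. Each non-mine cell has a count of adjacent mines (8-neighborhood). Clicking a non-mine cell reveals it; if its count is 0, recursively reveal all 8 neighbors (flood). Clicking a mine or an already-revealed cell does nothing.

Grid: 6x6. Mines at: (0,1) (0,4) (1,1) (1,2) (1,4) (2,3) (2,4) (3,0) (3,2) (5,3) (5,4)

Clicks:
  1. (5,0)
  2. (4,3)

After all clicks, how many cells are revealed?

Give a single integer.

Answer: 7

Derivation:
Click 1 (5,0) count=0: revealed 6 new [(4,0) (4,1) (4,2) (5,0) (5,1) (5,2)] -> total=6
Click 2 (4,3) count=3: revealed 1 new [(4,3)] -> total=7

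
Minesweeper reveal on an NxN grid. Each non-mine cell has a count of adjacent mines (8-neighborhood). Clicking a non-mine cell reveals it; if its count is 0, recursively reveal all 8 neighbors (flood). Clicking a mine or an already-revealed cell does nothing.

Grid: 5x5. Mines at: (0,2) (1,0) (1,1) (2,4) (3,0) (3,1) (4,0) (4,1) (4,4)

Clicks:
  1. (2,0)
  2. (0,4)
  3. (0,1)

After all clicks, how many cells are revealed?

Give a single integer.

Answer: 6

Derivation:
Click 1 (2,0) count=4: revealed 1 new [(2,0)] -> total=1
Click 2 (0,4) count=0: revealed 4 new [(0,3) (0,4) (1,3) (1,4)] -> total=5
Click 3 (0,1) count=3: revealed 1 new [(0,1)] -> total=6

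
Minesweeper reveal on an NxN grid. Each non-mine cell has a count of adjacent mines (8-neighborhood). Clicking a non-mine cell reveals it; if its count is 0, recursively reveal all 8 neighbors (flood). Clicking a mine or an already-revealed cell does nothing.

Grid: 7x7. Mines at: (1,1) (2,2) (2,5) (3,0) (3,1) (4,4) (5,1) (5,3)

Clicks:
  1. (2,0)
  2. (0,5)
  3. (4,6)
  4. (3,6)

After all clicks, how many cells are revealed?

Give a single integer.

Answer: 21

Derivation:
Click 1 (2,0) count=3: revealed 1 new [(2,0)] -> total=1
Click 2 (0,5) count=0: revealed 10 new [(0,2) (0,3) (0,4) (0,5) (0,6) (1,2) (1,3) (1,4) (1,5) (1,6)] -> total=11
Click 3 (4,6) count=0: revealed 10 new [(3,5) (3,6) (4,5) (4,6) (5,4) (5,5) (5,6) (6,4) (6,5) (6,6)] -> total=21
Click 4 (3,6) count=1: revealed 0 new [(none)] -> total=21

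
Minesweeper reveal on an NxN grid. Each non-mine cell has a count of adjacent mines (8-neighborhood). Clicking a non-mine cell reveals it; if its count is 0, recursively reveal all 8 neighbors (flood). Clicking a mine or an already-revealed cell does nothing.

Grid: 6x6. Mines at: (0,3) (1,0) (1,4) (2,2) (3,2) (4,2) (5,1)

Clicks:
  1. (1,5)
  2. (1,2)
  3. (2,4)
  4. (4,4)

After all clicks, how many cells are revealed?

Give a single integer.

Answer: 14

Derivation:
Click 1 (1,5) count=1: revealed 1 new [(1,5)] -> total=1
Click 2 (1,2) count=2: revealed 1 new [(1,2)] -> total=2
Click 3 (2,4) count=1: revealed 1 new [(2,4)] -> total=3
Click 4 (4,4) count=0: revealed 11 new [(2,3) (2,5) (3,3) (3,4) (3,5) (4,3) (4,4) (4,5) (5,3) (5,4) (5,5)] -> total=14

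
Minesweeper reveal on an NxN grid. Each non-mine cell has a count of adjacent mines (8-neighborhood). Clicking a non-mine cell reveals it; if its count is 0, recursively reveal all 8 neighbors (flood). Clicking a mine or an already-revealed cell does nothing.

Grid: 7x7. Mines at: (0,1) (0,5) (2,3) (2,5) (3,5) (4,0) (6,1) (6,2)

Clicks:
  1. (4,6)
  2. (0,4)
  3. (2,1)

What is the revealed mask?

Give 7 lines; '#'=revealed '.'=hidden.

Answer: ....#..
###....
###....
###....
......#
.......
.......

Derivation:
Click 1 (4,6) count=1: revealed 1 new [(4,6)] -> total=1
Click 2 (0,4) count=1: revealed 1 new [(0,4)] -> total=2
Click 3 (2,1) count=0: revealed 9 new [(1,0) (1,1) (1,2) (2,0) (2,1) (2,2) (3,0) (3,1) (3,2)] -> total=11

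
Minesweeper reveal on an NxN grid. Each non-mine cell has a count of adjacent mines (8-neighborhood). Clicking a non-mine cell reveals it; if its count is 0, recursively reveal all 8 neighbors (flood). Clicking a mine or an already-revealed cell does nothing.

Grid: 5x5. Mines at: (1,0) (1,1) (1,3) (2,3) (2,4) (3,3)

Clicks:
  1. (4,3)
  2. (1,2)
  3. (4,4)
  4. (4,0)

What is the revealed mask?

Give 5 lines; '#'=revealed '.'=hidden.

Click 1 (4,3) count=1: revealed 1 new [(4,3)] -> total=1
Click 2 (1,2) count=3: revealed 1 new [(1,2)] -> total=2
Click 3 (4,4) count=1: revealed 1 new [(4,4)] -> total=3
Click 4 (4,0) count=0: revealed 9 new [(2,0) (2,1) (2,2) (3,0) (3,1) (3,2) (4,0) (4,1) (4,2)] -> total=12

Answer: .....
..#..
###..
###..
#####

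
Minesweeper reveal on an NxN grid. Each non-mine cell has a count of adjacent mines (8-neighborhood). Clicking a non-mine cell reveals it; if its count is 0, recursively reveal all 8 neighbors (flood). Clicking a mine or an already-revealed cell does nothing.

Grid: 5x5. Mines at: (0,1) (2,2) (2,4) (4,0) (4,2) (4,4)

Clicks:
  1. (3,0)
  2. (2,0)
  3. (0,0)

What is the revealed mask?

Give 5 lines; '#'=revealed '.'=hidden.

Click 1 (3,0) count=1: revealed 1 new [(3,0)] -> total=1
Click 2 (2,0) count=0: revealed 5 new [(1,0) (1,1) (2,0) (2,1) (3,1)] -> total=6
Click 3 (0,0) count=1: revealed 1 new [(0,0)] -> total=7

Answer: #....
##...
##...
##...
.....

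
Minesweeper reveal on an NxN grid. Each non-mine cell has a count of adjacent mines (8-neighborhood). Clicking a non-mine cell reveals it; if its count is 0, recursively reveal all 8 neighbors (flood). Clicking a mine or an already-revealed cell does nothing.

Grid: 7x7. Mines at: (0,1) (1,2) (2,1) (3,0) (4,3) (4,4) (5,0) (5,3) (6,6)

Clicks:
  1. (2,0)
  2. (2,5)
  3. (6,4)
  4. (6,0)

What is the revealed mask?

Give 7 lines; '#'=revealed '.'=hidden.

Answer: ...####
...####
#..####
...####
.....##
.....##
#...#..

Derivation:
Click 1 (2,0) count=2: revealed 1 new [(2,0)] -> total=1
Click 2 (2,5) count=0: revealed 20 new [(0,3) (0,4) (0,5) (0,6) (1,3) (1,4) (1,5) (1,6) (2,3) (2,4) (2,5) (2,6) (3,3) (3,4) (3,5) (3,6) (4,5) (4,6) (5,5) (5,6)] -> total=21
Click 3 (6,4) count=1: revealed 1 new [(6,4)] -> total=22
Click 4 (6,0) count=1: revealed 1 new [(6,0)] -> total=23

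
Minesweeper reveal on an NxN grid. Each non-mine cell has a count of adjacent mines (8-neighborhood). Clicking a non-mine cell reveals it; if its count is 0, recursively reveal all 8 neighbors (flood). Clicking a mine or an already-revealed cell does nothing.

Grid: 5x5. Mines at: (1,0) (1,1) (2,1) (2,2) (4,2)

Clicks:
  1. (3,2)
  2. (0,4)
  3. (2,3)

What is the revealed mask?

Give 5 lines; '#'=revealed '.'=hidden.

Answer: ..###
..###
...##
..###
...##

Derivation:
Click 1 (3,2) count=3: revealed 1 new [(3,2)] -> total=1
Click 2 (0,4) count=0: revealed 12 new [(0,2) (0,3) (0,4) (1,2) (1,3) (1,4) (2,3) (2,4) (3,3) (3,4) (4,3) (4,4)] -> total=13
Click 3 (2,3) count=1: revealed 0 new [(none)] -> total=13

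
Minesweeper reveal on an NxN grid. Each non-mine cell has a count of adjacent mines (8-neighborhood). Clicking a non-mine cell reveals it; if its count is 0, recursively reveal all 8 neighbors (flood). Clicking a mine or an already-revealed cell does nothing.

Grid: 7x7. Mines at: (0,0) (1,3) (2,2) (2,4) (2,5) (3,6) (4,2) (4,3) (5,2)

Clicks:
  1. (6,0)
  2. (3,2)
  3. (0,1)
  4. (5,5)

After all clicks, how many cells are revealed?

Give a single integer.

Click 1 (6,0) count=0: revealed 12 new [(1,0) (1,1) (2,0) (2,1) (3,0) (3,1) (4,0) (4,1) (5,0) (5,1) (6,0) (6,1)] -> total=12
Click 2 (3,2) count=3: revealed 1 new [(3,2)] -> total=13
Click 3 (0,1) count=1: revealed 1 new [(0,1)] -> total=14
Click 4 (5,5) count=0: revealed 11 new [(4,4) (4,5) (4,6) (5,3) (5,4) (5,5) (5,6) (6,3) (6,4) (6,5) (6,6)] -> total=25

Answer: 25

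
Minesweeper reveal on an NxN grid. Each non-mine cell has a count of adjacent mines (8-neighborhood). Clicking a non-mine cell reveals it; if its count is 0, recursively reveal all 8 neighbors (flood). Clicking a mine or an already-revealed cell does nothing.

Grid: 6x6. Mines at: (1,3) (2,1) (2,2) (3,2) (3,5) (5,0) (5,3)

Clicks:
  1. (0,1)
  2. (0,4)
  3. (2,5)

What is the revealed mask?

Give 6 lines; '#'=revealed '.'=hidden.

Click 1 (0,1) count=0: revealed 6 new [(0,0) (0,1) (0,2) (1,0) (1,1) (1,2)] -> total=6
Click 2 (0,4) count=1: revealed 1 new [(0,4)] -> total=7
Click 3 (2,5) count=1: revealed 1 new [(2,5)] -> total=8

Answer: ###.#.
###...
.....#
......
......
......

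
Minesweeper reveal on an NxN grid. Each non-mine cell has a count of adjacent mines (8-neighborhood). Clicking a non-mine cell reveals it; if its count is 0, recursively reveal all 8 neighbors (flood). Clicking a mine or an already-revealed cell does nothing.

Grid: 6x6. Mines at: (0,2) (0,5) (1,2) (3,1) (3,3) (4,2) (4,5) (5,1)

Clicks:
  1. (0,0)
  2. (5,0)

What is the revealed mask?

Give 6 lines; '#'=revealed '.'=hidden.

Click 1 (0,0) count=0: revealed 6 new [(0,0) (0,1) (1,0) (1,1) (2,0) (2,1)] -> total=6
Click 2 (5,0) count=1: revealed 1 new [(5,0)] -> total=7

Answer: ##....
##....
##....
......
......
#.....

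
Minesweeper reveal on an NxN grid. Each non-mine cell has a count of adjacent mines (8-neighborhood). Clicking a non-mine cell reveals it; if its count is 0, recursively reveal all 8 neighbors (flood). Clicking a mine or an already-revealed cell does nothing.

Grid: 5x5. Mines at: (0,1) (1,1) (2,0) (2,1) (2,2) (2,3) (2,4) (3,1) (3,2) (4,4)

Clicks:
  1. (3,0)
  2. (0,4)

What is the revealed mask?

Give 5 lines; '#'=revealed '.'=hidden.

Click 1 (3,0) count=3: revealed 1 new [(3,0)] -> total=1
Click 2 (0,4) count=0: revealed 6 new [(0,2) (0,3) (0,4) (1,2) (1,3) (1,4)] -> total=7

Answer: ..###
..###
.....
#....
.....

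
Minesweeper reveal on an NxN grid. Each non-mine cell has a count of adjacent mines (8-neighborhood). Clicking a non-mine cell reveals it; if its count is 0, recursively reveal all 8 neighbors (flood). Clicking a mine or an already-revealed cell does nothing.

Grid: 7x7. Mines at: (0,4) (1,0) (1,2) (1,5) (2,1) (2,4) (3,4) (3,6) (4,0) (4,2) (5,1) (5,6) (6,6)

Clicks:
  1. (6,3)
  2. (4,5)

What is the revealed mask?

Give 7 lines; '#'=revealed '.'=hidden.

Answer: .......
.......
.......
.......
...###.
..####.
..####.

Derivation:
Click 1 (6,3) count=0: revealed 11 new [(4,3) (4,4) (4,5) (5,2) (5,3) (5,4) (5,5) (6,2) (6,3) (6,4) (6,5)] -> total=11
Click 2 (4,5) count=3: revealed 0 new [(none)] -> total=11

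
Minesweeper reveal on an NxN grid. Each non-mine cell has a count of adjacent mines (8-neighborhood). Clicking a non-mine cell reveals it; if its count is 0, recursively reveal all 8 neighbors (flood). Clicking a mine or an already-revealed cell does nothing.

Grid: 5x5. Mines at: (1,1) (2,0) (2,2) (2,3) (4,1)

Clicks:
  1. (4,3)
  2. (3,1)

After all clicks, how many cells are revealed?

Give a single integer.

Click 1 (4,3) count=0: revealed 6 new [(3,2) (3,3) (3,4) (4,2) (4,3) (4,4)] -> total=6
Click 2 (3,1) count=3: revealed 1 new [(3,1)] -> total=7

Answer: 7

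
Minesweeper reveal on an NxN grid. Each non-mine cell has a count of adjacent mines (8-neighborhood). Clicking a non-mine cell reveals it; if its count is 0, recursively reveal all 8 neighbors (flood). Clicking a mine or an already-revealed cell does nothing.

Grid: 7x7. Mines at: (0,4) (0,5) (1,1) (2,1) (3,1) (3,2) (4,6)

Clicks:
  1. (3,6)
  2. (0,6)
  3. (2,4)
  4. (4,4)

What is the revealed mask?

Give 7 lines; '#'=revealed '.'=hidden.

Answer: ......#
...####
...####
...####
######.
#######
#######

Derivation:
Click 1 (3,6) count=1: revealed 1 new [(3,6)] -> total=1
Click 2 (0,6) count=1: revealed 1 new [(0,6)] -> total=2
Click 3 (2,4) count=0: revealed 31 new [(1,3) (1,4) (1,5) (1,6) (2,3) (2,4) (2,5) (2,6) (3,3) (3,4) (3,5) (4,0) (4,1) (4,2) (4,3) (4,4) (4,5) (5,0) (5,1) (5,2) (5,3) (5,4) (5,5) (5,6) (6,0) (6,1) (6,2) (6,3) (6,4) (6,5) (6,6)] -> total=33
Click 4 (4,4) count=0: revealed 0 new [(none)] -> total=33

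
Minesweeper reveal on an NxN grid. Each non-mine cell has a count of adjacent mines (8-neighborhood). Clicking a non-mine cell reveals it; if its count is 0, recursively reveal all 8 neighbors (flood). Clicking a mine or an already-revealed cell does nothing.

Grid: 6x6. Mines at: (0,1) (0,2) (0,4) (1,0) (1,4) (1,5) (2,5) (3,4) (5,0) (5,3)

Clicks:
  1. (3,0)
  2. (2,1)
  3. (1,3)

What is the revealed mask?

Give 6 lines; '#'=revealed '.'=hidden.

Answer: ......
.###..
####..
####..
####..
......

Derivation:
Click 1 (3,0) count=0: revealed 15 new [(1,1) (1,2) (1,3) (2,0) (2,1) (2,2) (2,3) (3,0) (3,1) (3,2) (3,3) (4,0) (4,1) (4,2) (4,3)] -> total=15
Click 2 (2,1) count=1: revealed 0 new [(none)] -> total=15
Click 3 (1,3) count=3: revealed 0 new [(none)] -> total=15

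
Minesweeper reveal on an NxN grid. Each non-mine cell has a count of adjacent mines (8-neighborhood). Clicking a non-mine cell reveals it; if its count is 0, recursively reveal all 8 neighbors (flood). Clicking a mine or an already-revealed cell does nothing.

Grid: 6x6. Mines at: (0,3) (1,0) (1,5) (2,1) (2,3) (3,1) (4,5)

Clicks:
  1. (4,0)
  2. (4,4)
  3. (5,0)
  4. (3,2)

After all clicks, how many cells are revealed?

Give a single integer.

Answer: 13

Derivation:
Click 1 (4,0) count=1: revealed 1 new [(4,0)] -> total=1
Click 2 (4,4) count=1: revealed 1 new [(4,4)] -> total=2
Click 3 (5,0) count=0: revealed 11 new [(3,2) (3,3) (3,4) (4,1) (4,2) (4,3) (5,0) (5,1) (5,2) (5,3) (5,4)] -> total=13
Click 4 (3,2) count=3: revealed 0 new [(none)] -> total=13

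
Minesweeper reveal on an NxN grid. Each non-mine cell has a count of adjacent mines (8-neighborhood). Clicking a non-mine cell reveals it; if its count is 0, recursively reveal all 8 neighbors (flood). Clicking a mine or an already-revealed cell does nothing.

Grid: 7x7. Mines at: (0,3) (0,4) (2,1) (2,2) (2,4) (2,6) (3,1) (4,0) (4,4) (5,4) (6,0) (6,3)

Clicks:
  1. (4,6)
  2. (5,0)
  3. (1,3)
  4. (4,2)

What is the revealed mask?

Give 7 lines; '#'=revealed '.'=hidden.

Answer: .......
...#...
.......
.....##
..#..##
#....##
.....##

Derivation:
Click 1 (4,6) count=0: revealed 8 new [(3,5) (3,6) (4,5) (4,6) (5,5) (5,6) (6,5) (6,6)] -> total=8
Click 2 (5,0) count=2: revealed 1 new [(5,0)] -> total=9
Click 3 (1,3) count=4: revealed 1 new [(1,3)] -> total=10
Click 4 (4,2) count=1: revealed 1 new [(4,2)] -> total=11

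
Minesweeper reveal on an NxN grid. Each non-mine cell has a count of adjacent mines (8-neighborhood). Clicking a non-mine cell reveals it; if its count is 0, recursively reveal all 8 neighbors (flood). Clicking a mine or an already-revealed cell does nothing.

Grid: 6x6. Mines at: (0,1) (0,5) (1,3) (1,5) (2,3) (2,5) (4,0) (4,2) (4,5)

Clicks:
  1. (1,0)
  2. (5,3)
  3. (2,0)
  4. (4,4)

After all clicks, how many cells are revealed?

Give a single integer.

Answer: 11

Derivation:
Click 1 (1,0) count=1: revealed 1 new [(1,0)] -> total=1
Click 2 (5,3) count=1: revealed 1 new [(5,3)] -> total=2
Click 3 (2,0) count=0: revealed 8 new [(1,1) (1,2) (2,0) (2,1) (2,2) (3,0) (3,1) (3,2)] -> total=10
Click 4 (4,4) count=1: revealed 1 new [(4,4)] -> total=11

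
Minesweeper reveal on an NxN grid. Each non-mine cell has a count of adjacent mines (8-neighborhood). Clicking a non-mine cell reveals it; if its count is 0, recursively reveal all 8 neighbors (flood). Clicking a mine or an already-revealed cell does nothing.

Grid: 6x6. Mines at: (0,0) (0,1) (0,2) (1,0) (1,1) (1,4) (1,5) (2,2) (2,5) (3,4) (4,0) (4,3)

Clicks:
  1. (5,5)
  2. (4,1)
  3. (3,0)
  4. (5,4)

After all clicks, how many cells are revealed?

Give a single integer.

Click 1 (5,5) count=0: revealed 4 new [(4,4) (4,5) (5,4) (5,5)] -> total=4
Click 2 (4,1) count=1: revealed 1 new [(4,1)] -> total=5
Click 3 (3,0) count=1: revealed 1 new [(3,0)] -> total=6
Click 4 (5,4) count=1: revealed 0 new [(none)] -> total=6

Answer: 6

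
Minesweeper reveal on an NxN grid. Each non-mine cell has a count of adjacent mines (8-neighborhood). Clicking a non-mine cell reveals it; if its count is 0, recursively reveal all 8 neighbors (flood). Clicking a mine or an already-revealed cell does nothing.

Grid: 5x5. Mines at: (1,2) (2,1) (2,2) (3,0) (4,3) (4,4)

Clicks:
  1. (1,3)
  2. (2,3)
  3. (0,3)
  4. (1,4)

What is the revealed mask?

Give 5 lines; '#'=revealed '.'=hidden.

Answer: ...##
...##
...##
...##
.....

Derivation:
Click 1 (1,3) count=2: revealed 1 new [(1,3)] -> total=1
Click 2 (2,3) count=2: revealed 1 new [(2,3)] -> total=2
Click 3 (0,3) count=1: revealed 1 new [(0,3)] -> total=3
Click 4 (1,4) count=0: revealed 5 new [(0,4) (1,4) (2,4) (3,3) (3,4)] -> total=8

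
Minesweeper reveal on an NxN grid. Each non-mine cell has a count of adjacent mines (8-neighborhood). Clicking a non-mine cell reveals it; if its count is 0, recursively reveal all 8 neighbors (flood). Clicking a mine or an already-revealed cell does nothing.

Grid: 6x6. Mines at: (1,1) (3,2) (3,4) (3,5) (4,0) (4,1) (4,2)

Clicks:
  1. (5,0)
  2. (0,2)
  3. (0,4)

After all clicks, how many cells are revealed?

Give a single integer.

Answer: 13

Derivation:
Click 1 (5,0) count=2: revealed 1 new [(5,0)] -> total=1
Click 2 (0,2) count=1: revealed 1 new [(0,2)] -> total=2
Click 3 (0,4) count=0: revealed 11 new [(0,3) (0,4) (0,5) (1,2) (1,3) (1,4) (1,5) (2,2) (2,3) (2,4) (2,5)] -> total=13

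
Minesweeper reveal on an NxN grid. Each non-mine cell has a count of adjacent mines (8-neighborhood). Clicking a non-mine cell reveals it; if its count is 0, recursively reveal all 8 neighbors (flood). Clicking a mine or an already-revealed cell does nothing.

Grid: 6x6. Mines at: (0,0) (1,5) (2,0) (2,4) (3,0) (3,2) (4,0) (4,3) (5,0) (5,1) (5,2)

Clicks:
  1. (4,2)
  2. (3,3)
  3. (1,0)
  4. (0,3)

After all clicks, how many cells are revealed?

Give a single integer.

Click 1 (4,2) count=4: revealed 1 new [(4,2)] -> total=1
Click 2 (3,3) count=3: revealed 1 new [(3,3)] -> total=2
Click 3 (1,0) count=2: revealed 1 new [(1,0)] -> total=3
Click 4 (0,3) count=0: revealed 11 new [(0,1) (0,2) (0,3) (0,4) (1,1) (1,2) (1,3) (1,4) (2,1) (2,2) (2,3)] -> total=14

Answer: 14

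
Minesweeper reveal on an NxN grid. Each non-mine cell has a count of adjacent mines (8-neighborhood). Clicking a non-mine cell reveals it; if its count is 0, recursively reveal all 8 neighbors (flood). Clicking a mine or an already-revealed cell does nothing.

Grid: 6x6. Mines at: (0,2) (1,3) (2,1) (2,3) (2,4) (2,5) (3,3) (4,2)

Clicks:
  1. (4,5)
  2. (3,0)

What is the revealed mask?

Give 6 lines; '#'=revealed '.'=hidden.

Click 1 (4,5) count=0: revealed 8 new [(3,4) (3,5) (4,3) (4,4) (4,5) (5,3) (5,4) (5,5)] -> total=8
Click 2 (3,0) count=1: revealed 1 new [(3,0)] -> total=9

Answer: ......
......
......
#...##
...###
...###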